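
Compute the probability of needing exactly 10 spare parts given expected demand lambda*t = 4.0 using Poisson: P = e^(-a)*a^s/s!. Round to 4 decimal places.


a = 4.0, s = 10
e^(-a) = e^(-4.0) = 0.0183
a^s = 4.0^10 = 1048576.0
s! = 3628800
P = 0.0183 * 1048576.0 / 3628800
P = 0.0053

0.0053


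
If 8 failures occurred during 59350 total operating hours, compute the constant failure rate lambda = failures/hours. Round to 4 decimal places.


failures = 8
total_hours = 59350
lambda = 8 / 59350
lambda = 0.0001

0.0001


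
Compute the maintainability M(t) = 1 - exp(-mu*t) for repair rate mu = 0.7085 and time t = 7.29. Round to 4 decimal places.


mu = 0.7085, t = 7.29
mu * t = 0.7085 * 7.29 = 5.165
exp(-5.165) = 0.0057
M(t) = 1 - 0.0057
M(t) = 0.9943

0.9943


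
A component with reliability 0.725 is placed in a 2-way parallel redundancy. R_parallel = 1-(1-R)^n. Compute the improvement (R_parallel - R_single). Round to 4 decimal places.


R_single = 0.725, n = 2
1 - R_single = 0.275
(1 - R_single)^n = 0.275^2 = 0.0756
R_parallel = 1 - 0.0756 = 0.9244
Improvement = 0.9244 - 0.725
Improvement = 0.1994

0.1994


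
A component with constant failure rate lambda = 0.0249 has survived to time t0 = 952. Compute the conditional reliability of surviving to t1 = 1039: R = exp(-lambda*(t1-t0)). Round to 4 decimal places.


lambda = 0.0249
t0 = 952, t1 = 1039
t1 - t0 = 87
lambda * (t1-t0) = 0.0249 * 87 = 2.1663
R = exp(-2.1663)
R = 0.1146

0.1146


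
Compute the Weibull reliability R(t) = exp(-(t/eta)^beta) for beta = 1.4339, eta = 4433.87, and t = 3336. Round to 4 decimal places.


beta = 1.4339, eta = 4433.87, t = 3336
t/eta = 3336 / 4433.87 = 0.7524
(t/eta)^beta = 0.7524^1.4339 = 0.665
R(t) = exp(-0.665)
R(t) = 0.5143

0.5143


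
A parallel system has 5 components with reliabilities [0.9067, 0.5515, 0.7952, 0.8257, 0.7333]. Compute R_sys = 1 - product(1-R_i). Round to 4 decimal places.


Components: [0.9067, 0.5515, 0.7952, 0.8257, 0.7333]
(1 - 0.9067) = 0.0933, running product = 0.0933
(1 - 0.5515) = 0.4485, running product = 0.0418
(1 - 0.7952) = 0.2048, running product = 0.0086
(1 - 0.8257) = 0.1743, running product = 0.0015
(1 - 0.7333) = 0.2667, running product = 0.0004
Product of (1-R_i) = 0.0004
R_sys = 1 - 0.0004 = 0.9996

0.9996


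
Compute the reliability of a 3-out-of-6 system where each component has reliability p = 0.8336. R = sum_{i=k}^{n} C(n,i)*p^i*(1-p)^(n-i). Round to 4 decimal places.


k = 3, n = 6, p = 0.8336
i=3: C(6,3)=20 * 0.8336^3 * 0.1664^3 = 0.0534
i=4: C(6,4)=15 * 0.8336^4 * 0.1664^2 = 0.2006
i=5: C(6,5)=6 * 0.8336^5 * 0.1664^1 = 0.4019
i=6: C(6,6)=1 * 0.8336^6 * 0.1664^0 = 0.3355
R = sum of terms = 0.9913

0.9913


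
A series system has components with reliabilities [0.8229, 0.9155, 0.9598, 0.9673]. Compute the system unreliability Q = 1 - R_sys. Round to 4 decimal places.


Components: [0.8229, 0.9155, 0.9598, 0.9673]
After component 1: product = 0.8229
After component 2: product = 0.7534
After component 3: product = 0.7231
After component 4: product = 0.6994
R_sys = 0.6994
Q = 1 - 0.6994 = 0.3006

0.3006


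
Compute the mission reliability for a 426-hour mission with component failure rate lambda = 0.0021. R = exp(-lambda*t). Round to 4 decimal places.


lambda = 0.0021
mission_time = 426
lambda * t = 0.0021 * 426 = 0.8946
R = exp(-0.8946)
R = 0.4088

0.4088


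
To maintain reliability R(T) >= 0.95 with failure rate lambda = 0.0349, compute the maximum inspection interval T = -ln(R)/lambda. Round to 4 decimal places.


R_target = 0.95
lambda = 0.0349
-ln(0.95) = 0.0513
T = 0.0513 / 0.0349
T = 1.4697

1.4697


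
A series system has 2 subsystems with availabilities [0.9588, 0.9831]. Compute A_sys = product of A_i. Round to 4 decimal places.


Subsystems: [0.9588, 0.9831]
After subsystem 1 (A=0.9588): product = 0.9588
After subsystem 2 (A=0.9831): product = 0.9426
A_sys = 0.9426

0.9426


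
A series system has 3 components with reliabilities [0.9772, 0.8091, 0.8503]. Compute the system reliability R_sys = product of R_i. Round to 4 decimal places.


Components: [0.9772, 0.8091, 0.8503]
After component 1 (R=0.9772): product = 0.9772
After component 2 (R=0.8091): product = 0.7907
After component 3 (R=0.8503): product = 0.6723
R_sys = 0.6723

0.6723


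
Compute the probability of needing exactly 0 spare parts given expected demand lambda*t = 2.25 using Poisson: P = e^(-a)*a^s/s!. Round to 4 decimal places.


a = 2.25, s = 0
e^(-a) = e^(-2.25) = 0.1054
a^s = 2.25^0 = 1.0
s! = 1
P = 0.1054 * 1.0 / 1
P = 0.1054

0.1054


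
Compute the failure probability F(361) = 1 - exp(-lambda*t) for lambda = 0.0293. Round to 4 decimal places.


lambda = 0.0293, t = 361
lambda * t = 10.5773
exp(-10.5773) = 0.0
F(t) = 1 - 0.0
F(t) = 1.0

1.0


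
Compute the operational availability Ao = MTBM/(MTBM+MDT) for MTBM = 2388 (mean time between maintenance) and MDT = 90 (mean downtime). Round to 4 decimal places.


MTBM = 2388
MDT = 90
MTBM + MDT = 2478
Ao = 2388 / 2478
Ao = 0.9637

0.9637


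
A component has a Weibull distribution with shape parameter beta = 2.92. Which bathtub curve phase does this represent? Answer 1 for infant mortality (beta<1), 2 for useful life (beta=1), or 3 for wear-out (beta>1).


beta = 2.92
Compare beta to 1:
beta < 1 => infant mortality (phase 1)
beta = 1 => useful life (phase 2)
beta > 1 => wear-out (phase 3)
Since beta = 2.92, this is wear-out (increasing failure rate)
Phase = 3

3


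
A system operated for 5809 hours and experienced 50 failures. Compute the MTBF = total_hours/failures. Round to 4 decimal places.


total_hours = 5809
failures = 50
MTBF = 5809 / 50
MTBF = 116.18

116.18


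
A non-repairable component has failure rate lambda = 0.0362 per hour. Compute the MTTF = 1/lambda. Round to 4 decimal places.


lambda = 0.0362
MTTF = 1 / 0.0362
MTTF = 27.6243

27.6243


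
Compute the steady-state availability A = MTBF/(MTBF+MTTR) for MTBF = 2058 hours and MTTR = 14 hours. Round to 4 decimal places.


MTBF = 2058
MTTR = 14
MTBF + MTTR = 2072
A = 2058 / 2072
A = 0.9932

0.9932


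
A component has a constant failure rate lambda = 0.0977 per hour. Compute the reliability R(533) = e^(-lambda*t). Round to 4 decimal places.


lambda = 0.0977
t = 533
lambda * t = 52.0741
R(t) = e^(-52.0741)
R(t) = 0.0

0.0


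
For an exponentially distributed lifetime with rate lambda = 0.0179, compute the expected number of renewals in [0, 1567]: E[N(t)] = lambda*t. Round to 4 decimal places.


lambda = 0.0179
t = 1567
E[N(t)] = lambda * t
E[N(t)] = 0.0179 * 1567
E[N(t)] = 28.0493

28.0493


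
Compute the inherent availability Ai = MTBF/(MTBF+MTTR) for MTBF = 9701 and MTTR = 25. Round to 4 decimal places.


MTBF = 9701
MTTR = 25
MTBF + MTTR = 9726
Ai = 9701 / 9726
Ai = 0.9974

0.9974


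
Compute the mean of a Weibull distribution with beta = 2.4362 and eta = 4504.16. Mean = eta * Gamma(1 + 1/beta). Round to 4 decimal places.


beta = 2.4362, eta = 4504.16
1/beta = 0.4105
1 + 1/beta = 1.4105
Gamma(1.4105) = 0.8867
Mean = 4504.16 * 0.8867
Mean = 3994.0332

3994.0332


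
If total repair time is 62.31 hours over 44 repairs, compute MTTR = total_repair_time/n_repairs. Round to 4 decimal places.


total_repair_time = 62.31
n_repairs = 44
MTTR = 62.31 / 44
MTTR = 1.4161

1.4161


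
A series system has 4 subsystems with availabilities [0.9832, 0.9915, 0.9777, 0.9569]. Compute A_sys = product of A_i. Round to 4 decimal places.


Subsystems: [0.9832, 0.9915, 0.9777, 0.9569]
After subsystem 1 (A=0.9832): product = 0.9832
After subsystem 2 (A=0.9915): product = 0.9748
After subsystem 3 (A=0.9777): product = 0.9531
After subsystem 4 (A=0.9569): product = 0.912
A_sys = 0.912

0.912


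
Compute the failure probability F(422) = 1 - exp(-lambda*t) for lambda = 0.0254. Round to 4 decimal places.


lambda = 0.0254, t = 422
lambda * t = 10.7188
exp(-10.7188) = 0.0
F(t) = 1 - 0.0
F(t) = 1.0

1.0


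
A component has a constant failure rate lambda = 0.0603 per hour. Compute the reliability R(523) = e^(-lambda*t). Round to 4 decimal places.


lambda = 0.0603
t = 523
lambda * t = 31.5369
R(t) = e^(-31.5369)
R(t) = 0.0

0.0


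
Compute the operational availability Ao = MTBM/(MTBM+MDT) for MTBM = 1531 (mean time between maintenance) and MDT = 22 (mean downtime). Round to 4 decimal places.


MTBM = 1531
MDT = 22
MTBM + MDT = 1553
Ao = 1531 / 1553
Ao = 0.9858

0.9858


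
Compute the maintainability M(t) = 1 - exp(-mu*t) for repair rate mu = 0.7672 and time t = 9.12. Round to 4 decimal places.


mu = 0.7672, t = 9.12
mu * t = 0.7672 * 9.12 = 6.9969
exp(-6.9969) = 0.0009
M(t) = 1 - 0.0009
M(t) = 0.9991

0.9991


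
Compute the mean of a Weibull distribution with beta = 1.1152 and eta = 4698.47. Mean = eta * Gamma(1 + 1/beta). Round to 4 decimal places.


beta = 1.1152, eta = 4698.47
1/beta = 0.8967
1 + 1/beta = 1.8967
Gamma(1.8967) = 0.9606
Mean = 4698.47 * 0.9606
Mean = 4513.5367

4513.5367


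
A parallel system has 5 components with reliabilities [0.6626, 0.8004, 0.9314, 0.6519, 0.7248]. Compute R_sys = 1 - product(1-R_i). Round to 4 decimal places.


Components: [0.6626, 0.8004, 0.9314, 0.6519, 0.7248]
(1 - 0.6626) = 0.3374, running product = 0.3374
(1 - 0.8004) = 0.1996, running product = 0.0673
(1 - 0.9314) = 0.0686, running product = 0.0046
(1 - 0.6519) = 0.3481, running product = 0.0016
(1 - 0.7248) = 0.2752, running product = 0.0004
Product of (1-R_i) = 0.0004
R_sys = 1 - 0.0004 = 0.9996

0.9996


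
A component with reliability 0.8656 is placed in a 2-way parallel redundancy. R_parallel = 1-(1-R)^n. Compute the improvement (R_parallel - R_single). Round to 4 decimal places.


R_single = 0.8656, n = 2
1 - R_single = 0.1344
(1 - R_single)^n = 0.1344^2 = 0.0181
R_parallel = 1 - 0.0181 = 0.9819
Improvement = 0.9819 - 0.8656
Improvement = 0.1163

0.1163


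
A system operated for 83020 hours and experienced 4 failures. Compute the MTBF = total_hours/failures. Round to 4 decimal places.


total_hours = 83020
failures = 4
MTBF = 83020 / 4
MTBF = 20755.0

20755.0


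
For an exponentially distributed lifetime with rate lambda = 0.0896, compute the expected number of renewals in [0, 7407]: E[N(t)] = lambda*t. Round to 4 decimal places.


lambda = 0.0896
t = 7407
E[N(t)] = lambda * t
E[N(t)] = 0.0896 * 7407
E[N(t)] = 663.6672

663.6672


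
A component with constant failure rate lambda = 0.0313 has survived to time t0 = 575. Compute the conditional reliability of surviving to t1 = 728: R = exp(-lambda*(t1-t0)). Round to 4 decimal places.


lambda = 0.0313
t0 = 575, t1 = 728
t1 - t0 = 153
lambda * (t1-t0) = 0.0313 * 153 = 4.7889
R = exp(-4.7889)
R = 0.0083

0.0083


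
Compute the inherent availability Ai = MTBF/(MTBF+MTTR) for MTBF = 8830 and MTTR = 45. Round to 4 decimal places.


MTBF = 8830
MTTR = 45
MTBF + MTTR = 8875
Ai = 8830 / 8875
Ai = 0.9949

0.9949


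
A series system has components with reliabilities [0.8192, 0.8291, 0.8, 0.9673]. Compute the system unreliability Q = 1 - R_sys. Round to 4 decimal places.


Components: [0.8192, 0.8291, 0.8, 0.9673]
After component 1: product = 0.8192
After component 2: product = 0.6792
After component 3: product = 0.5434
After component 4: product = 0.5256
R_sys = 0.5256
Q = 1 - 0.5256 = 0.4744

0.4744


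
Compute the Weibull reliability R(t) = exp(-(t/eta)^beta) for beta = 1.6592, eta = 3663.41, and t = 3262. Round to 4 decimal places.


beta = 1.6592, eta = 3663.41, t = 3262
t/eta = 3262 / 3663.41 = 0.8904
(t/eta)^beta = 0.8904^1.6592 = 0.8248
R(t) = exp(-0.8248)
R(t) = 0.4383

0.4383


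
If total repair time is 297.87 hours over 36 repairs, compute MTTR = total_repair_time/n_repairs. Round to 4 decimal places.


total_repair_time = 297.87
n_repairs = 36
MTTR = 297.87 / 36
MTTR = 8.2742

8.2742


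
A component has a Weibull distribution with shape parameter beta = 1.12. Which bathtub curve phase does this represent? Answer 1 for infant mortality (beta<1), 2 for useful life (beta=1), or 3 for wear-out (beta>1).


beta = 1.12
Compare beta to 1:
beta < 1 => infant mortality (phase 1)
beta = 1 => useful life (phase 2)
beta > 1 => wear-out (phase 3)
Since beta = 1.12, this is wear-out (increasing failure rate)
Phase = 3

3


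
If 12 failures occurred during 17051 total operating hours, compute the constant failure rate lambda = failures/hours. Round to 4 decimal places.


failures = 12
total_hours = 17051
lambda = 12 / 17051
lambda = 0.0007

0.0007


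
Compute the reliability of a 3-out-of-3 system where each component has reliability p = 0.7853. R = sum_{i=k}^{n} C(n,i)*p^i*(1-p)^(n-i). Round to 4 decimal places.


k = 3, n = 3, p = 0.7853
i=3: C(3,3)=1 * 0.7853^3 * 0.2147^0 = 0.4843
R = sum of terms = 0.4843

0.4843


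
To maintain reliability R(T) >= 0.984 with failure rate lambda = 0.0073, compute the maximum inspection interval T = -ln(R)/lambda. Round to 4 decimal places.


R_target = 0.984
lambda = 0.0073
-ln(0.984) = 0.0161
T = 0.0161 / 0.0073
T = 2.2095

2.2095


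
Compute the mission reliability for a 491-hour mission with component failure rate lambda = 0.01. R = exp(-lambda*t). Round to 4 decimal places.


lambda = 0.01
mission_time = 491
lambda * t = 0.01 * 491 = 4.91
R = exp(-4.91)
R = 0.0074

0.0074


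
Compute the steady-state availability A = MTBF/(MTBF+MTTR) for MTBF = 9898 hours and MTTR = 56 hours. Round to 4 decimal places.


MTBF = 9898
MTTR = 56
MTBF + MTTR = 9954
A = 9898 / 9954
A = 0.9944

0.9944


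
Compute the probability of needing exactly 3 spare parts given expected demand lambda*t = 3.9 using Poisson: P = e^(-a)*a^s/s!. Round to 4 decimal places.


a = 3.9, s = 3
e^(-a) = e^(-3.9) = 0.0202
a^s = 3.9^3 = 59.319
s! = 6
P = 0.0202 * 59.319 / 6
P = 0.2001

0.2001


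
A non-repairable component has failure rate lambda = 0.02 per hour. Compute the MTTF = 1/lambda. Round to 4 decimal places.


lambda = 0.02
MTTF = 1 / 0.02
MTTF = 50.0

50.0


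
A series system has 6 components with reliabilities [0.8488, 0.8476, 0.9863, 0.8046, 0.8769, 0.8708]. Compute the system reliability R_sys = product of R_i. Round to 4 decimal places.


Components: [0.8488, 0.8476, 0.9863, 0.8046, 0.8769, 0.8708]
After component 1 (R=0.8488): product = 0.8488
After component 2 (R=0.8476): product = 0.7194
After component 3 (R=0.9863): product = 0.7096
After component 4 (R=0.8046): product = 0.5709
After component 5 (R=0.8769): product = 0.5007
After component 6 (R=0.8708): product = 0.436
R_sys = 0.436

0.436


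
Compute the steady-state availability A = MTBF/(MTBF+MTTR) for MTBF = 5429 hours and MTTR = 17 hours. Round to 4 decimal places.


MTBF = 5429
MTTR = 17
MTBF + MTTR = 5446
A = 5429 / 5446
A = 0.9969

0.9969


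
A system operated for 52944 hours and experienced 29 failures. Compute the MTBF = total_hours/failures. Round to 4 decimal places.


total_hours = 52944
failures = 29
MTBF = 52944 / 29
MTBF = 1825.6552

1825.6552


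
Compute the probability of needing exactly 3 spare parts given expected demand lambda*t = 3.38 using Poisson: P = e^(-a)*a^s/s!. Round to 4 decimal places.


a = 3.38, s = 3
e^(-a) = e^(-3.38) = 0.034
a^s = 3.38^3 = 38.6145
s! = 6
P = 0.034 * 38.6145 / 6
P = 0.2191

0.2191


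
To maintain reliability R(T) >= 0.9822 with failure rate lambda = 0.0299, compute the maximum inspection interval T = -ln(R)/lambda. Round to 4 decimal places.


R_target = 0.9822
lambda = 0.0299
-ln(0.9822) = 0.018
T = 0.018 / 0.0299
T = 0.6007

0.6007


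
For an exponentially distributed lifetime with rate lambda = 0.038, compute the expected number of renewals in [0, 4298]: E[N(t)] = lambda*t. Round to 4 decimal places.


lambda = 0.038
t = 4298
E[N(t)] = lambda * t
E[N(t)] = 0.038 * 4298
E[N(t)] = 163.324

163.324


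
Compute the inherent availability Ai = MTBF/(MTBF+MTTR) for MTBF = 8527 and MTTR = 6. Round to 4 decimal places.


MTBF = 8527
MTTR = 6
MTBF + MTTR = 8533
Ai = 8527 / 8533
Ai = 0.9993

0.9993


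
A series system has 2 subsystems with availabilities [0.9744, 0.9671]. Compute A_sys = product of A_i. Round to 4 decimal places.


Subsystems: [0.9744, 0.9671]
After subsystem 1 (A=0.9744): product = 0.9744
After subsystem 2 (A=0.9671): product = 0.9423
A_sys = 0.9423

0.9423


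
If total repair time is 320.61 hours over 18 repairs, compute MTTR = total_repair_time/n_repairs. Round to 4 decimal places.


total_repair_time = 320.61
n_repairs = 18
MTTR = 320.61 / 18
MTTR = 17.8117

17.8117


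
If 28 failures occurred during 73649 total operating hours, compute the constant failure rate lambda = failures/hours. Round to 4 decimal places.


failures = 28
total_hours = 73649
lambda = 28 / 73649
lambda = 0.0004

0.0004


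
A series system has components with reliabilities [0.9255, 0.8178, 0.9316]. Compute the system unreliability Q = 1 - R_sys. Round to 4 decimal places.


Components: [0.9255, 0.8178, 0.9316]
After component 1: product = 0.9255
After component 2: product = 0.7569
After component 3: product = 0.7051
R_sys = 0.7051
Q = 1 - 0.7051 = 0.2949

0.2949


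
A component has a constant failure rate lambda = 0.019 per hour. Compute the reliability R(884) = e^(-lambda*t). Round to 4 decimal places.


lambda = 0.019
t = 884
lambda * t = 16.796
R(t) = e^(-16.796)
R(t) = 0.0

0.0


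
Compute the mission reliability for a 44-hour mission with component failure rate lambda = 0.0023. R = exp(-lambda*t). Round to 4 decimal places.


lambda = 0.0023
mission_time = 44
lambda * t = 0.0023 * 44 = 0.1012
R = exp(-0.1012)
R = 0.9038

0.9038


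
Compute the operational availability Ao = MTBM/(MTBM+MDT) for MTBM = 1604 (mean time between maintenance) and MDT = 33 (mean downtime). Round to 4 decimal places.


MTBM = 1604
MDT = 33
MTBM + MDT = 1637
Ao = 1604 / 1637
Ao = 0.9798

0.9798


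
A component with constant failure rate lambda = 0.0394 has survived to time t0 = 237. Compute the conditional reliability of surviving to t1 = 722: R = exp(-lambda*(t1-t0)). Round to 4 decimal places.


lambda = 0.0394
t0 = 237, t1 = 722
t1 - t0 = 485
lambda * (t1-t0) = 0.0394 * 485 = 19.109
R = exp(-19.109)
R = 0.0

0.0


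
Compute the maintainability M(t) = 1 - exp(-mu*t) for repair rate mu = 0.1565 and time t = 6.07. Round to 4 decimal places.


mu = 0.1565, t = 6.07
mu * t = 0.1565 * 6.07 = 0.95
exp(-0.95) = 0.3868
M(t) = 1 - 0.3868
M(t) = 0.6132

0.6132


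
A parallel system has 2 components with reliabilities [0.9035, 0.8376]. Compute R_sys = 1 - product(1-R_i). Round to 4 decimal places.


Components: [0.9035, 0.8376]
(1 - 0.9035) = 0.0965, running product = 0.0965
(1 - 0.8376) = 0.1624, running product = 0.0157
Product of (1-R_i) = 0.0157
R_sys = 1 - 0.0157 = 0.9843

0.9843


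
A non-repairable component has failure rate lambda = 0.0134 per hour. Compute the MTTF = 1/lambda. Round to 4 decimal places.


lambda = 0.0134
MTTF = 1 / 0.0134
MTTF = 74.6269

74.6269


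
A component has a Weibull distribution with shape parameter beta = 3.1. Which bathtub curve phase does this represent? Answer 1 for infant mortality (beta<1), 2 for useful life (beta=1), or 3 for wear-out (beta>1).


beta = 3.1
Compare beta to 1:
beta < 1 => infant mortality (phase 1)
beta = 1 => useful life (phase 2)
beta > 1 => wear-out (phase 3)
Since beta = 3.1, this is wear-out (increasing failure rate)
Phase = 3

3


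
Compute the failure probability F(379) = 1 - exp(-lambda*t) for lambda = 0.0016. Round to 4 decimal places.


lambda = 0.0016, t = 379
lambda * t = 0.6064
exp(-0.6064) = 0.5453
F(t) = 1 - 0.5453
F(t) = 0.4547

0.4547


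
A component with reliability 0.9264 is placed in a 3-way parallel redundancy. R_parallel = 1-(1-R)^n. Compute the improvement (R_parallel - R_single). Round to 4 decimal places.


R_single = 0.9264, n = 3
1 - R_single = 0.0736
(1 - R_single)^n = 0.0736^3 = 0.0004
R_parallel = 1 - 0.0004 = 0.9996
Improvement = 0.9996 - 0.9264
Improvement = 0.0732

0.0732


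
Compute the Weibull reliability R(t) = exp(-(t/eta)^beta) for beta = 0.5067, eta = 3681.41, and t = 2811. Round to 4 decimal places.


beta = 0.5067, eta = 3681.41, t = 2811
t/eta = 2811 / 3681.41 = 0.7636
(t/eta)^beta = 0.7636^0.5067 = 0.8722
R(t) = exp(-0.8722)
R(t) = 0.418

0.418


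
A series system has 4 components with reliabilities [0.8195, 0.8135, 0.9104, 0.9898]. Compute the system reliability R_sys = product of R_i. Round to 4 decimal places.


Components: [0.8195, 0.8135, 0.9104, 0.9898]
After component 1 (R=0.8195): product = 0.8195
After component 2 (R=0.8135): product = 0.6667
After component 3 (R=0.9104): product = 0.6069
After component 4 (R=0.9898): product = 0.6007
R_sys = 0.6007

0.6007


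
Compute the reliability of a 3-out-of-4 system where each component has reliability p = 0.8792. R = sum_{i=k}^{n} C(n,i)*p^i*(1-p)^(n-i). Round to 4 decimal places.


k = 3, n = 4, p = 0.8792
i=3: C(4,3)=4 * 0.8792^3 * 0.1208^1 = 0.3284
i=4: C(4,4)=1 * 0.8792^4 * 0.1208^0 = 0.5975
R = sum of terms = 0.9259

0.9259


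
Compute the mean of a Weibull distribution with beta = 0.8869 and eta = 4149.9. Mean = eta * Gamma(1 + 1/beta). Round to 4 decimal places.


beta = 0.8869, eta = 4149.9
1/beta = 1.1275
1 + 1/beta = 2.1275
Gamma(2.1275) = 1.0608
Mean = 4149.9 * 1.0608
Mean = 4402.2176

4402.2176


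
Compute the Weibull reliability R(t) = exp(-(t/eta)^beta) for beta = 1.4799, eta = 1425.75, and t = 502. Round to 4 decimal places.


beta = 1.4799, eta = 1425.75, t = 502
t/eta = 502 / 1425.75 = 0.3521
(t/eta)^beta = 0.3521^1.4799 = 0.2134
R(t) = exp(-0.2134)
R(t) = 0.8079

0.8079


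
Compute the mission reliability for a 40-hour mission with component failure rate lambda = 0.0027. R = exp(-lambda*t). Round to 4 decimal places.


lambda = 0.0027
mission_time = 40
lambda * t = 0.0027 * 40 = 0.108
R = exp(-0.108)
R = 0.8976

0.8976


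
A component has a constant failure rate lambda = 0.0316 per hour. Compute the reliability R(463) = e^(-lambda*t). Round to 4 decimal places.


lambda = 0.0316
t = 463
lambda * t = 14.6308
R(t) = e^(-14.6308)
R(t) = 0.0

0.0


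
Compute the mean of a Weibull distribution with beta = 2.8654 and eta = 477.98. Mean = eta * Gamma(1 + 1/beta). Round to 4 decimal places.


beta = 2.8654, eta = 477.98
1/beta = 0.349
1 + 1/beta = 1.349
Gamma(1.349) = 0.8913
Mean = 477.98 * 0.8913
Mean = 426.0017

426.0017


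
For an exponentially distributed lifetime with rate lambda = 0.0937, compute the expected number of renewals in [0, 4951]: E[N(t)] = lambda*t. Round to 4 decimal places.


lambda = 0.0937
t = 4951
E[N(t)] = lambda * t
E[N(t)] = 0.0937 * 4951
E[N(t)] = 463.9087

463.9087


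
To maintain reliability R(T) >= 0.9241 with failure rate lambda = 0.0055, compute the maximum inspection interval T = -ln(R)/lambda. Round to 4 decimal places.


R_target = 0.9241
lambda = 0.0055
-ln(0.9241) = 0.0789
T = 0.0789 / 0.0055
T = 14.3518

14.3518


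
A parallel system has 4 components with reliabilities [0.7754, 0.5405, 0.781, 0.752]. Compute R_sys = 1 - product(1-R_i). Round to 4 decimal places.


Components: [0.7754, 0.5405, 0.781, 0.752]
(1 - 0.7754) = 0.2246, running product = 0.2246
(1 - 0.5405) = 0.4595, running product = 0.1032
(1 - 0.781) = 0.219, running product = 0.0226
(1 - 0.752) = 0.248, running product = 0.0056
Product of (1-R_i) = 0.0056
R_sys = 1 - 0.0056 = 0.9944

0.9944


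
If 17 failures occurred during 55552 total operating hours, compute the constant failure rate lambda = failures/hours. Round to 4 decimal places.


failures = 17
total_hours = 55552
lambda = 17 / 55552
lambda = 0.0003

0.0003


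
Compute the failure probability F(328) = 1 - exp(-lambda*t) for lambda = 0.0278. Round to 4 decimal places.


lambda = 0.0278, t = 328
lambda * t = 9.1184
exp(-9.1184) = 0.0001
F(t) = 1 - 0.0001
F(t) = 0.9999

0.9999


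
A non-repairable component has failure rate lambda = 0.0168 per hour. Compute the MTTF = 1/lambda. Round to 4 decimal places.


lambda = 0.0168
MTTF = 1 / 0.0168
MTTF = 59.5238

59.5238


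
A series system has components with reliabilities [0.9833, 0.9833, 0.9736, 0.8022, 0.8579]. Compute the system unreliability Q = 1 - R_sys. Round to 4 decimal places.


Components: [0.9833, 0.9833, 0.9736, 0.8022, 0.8579]
After component 1: product = 0.9833
After component 2: product = 0.9669
After component 3: product = 0.9414
After component 4: product = 0.7552
After component 5: product = 0.6478
R_sys = 0.6478
Q = 1 - 0.6478 = 0.3522

0.3522


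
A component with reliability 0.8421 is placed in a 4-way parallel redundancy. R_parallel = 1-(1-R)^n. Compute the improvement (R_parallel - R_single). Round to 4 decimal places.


R_single = 0.8421, n = 4
1 - R_single = 0.1579
(1 - R_single)^n = 0.1579^4 = 0.0006
R_parallel = 1 - 0.0006 = 0.9994
Improvement = 0.9994 - 0.8421
Improvement = 0.1573

0.1573


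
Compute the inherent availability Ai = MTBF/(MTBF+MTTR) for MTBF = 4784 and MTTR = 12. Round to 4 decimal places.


MTBF = 4784
MTTR = 12
MTBF + MTTR = 4796
Ai = 4784 / 4796
Ai = 0.9975

0.9975


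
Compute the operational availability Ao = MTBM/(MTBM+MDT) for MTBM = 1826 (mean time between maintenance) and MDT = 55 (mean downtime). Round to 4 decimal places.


MTBM = 1826
MDT = 55
MTBM + MDT = 1881
Ao = 1826 / 1881
Ao = 0.9708

0.9708


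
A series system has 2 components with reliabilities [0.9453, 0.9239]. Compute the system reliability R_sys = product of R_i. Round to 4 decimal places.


Components: [0.9453, 0.9239]
After component 1 (R=0.9453): product = 0.9453
After component 2 (R=0.9239): product = 0.8734
R_sys = 0.8734

0.8734


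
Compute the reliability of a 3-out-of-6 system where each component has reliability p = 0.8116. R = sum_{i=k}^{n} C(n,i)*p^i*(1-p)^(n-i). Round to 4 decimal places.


k = 3, n = 6, p = 0.8116
i=3: C(6,3)=20 * 0.8116^3 * 0.1884^3 = 0.0715
i=4: C(6,4)=15 * 0.8116^4 * 0.1884^2 = 0.231
i=5: C(6,5)=6 * 0.8116^5 * 0.1884^1 = 0.3981
i=6: C(6,6)=1 * 0.8116^6 * 0.1884^0 = 0.2858
R = sum of terms = 0.9864

0.9864


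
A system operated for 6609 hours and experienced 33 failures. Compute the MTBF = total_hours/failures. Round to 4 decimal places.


total_hours = 6609
failures = 33
MTBF = 6609 / 33
MTBF = 200.2727

200.2727


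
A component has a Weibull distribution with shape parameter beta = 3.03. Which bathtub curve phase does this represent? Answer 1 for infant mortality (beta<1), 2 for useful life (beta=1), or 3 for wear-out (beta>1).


beta = 3.03
Compare beta to 1:
beta < 1 => infant mortality (phase 1)
beta = 1 => useful life (phase 2)
beta > 1 => wear-out (phase 3)
Since beta = 3.03, this is wear-out (increasing failure rate)
Phase = 3

3


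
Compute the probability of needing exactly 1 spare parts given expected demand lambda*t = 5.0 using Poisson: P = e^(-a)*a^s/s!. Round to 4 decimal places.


a = 5.0, s = 1
e^(-a) = e^(-5.0) = 0.0067
a^s = 5.0^1 = 5.0
s! = 1
P = 0.0067 * 5.0 / 1
P = 0.0337

0.0337


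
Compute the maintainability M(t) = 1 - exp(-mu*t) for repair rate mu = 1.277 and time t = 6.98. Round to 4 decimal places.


mu = 1.277, t = 6.98
mu * t = 1.277 * 6.98 = 8.9135
exp(-8.9135) = 0.0001
M(t) = 1 - 0.0001
M(t) = 0.9999

0.9999


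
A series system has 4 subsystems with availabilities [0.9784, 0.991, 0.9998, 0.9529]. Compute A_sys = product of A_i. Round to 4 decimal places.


Subsystems: [0.9784, 0.991, 0.9998, 0.9529]
After subsystem 1 (A=0.9784): product = 0.9784
After subsystem 2 (A=0.991): product = 0.9696
After subsystem 3 (A=0.9998): product = 0.9694
After subsystem 4 (A=0.9529): product = 0.9237
A_sys = 0.9237

0.9237


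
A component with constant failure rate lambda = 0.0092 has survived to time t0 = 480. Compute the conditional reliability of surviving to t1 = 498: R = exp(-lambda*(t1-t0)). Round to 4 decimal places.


lambda = 0.0092
t0 = 480, t1 = 498
t1 - t0 = 18
lambda * (t1-t0) = 0.0092 * 18 = 0.1656
R = exp(-0.1656)
R = 0.8474

0.8474


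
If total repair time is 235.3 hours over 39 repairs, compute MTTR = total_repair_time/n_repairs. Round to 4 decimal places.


total_repair_time = 235.3
n_repairs = 39
MTTR = 235.3 / 39
MTTR = 6.0333

6.0333


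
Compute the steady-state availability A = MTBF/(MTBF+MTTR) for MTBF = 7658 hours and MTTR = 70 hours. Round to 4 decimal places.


MTBF = 7658
MTTR = 70
MTBF + MTTR = 7728
A = 7658 / 7728
A = 0.9909

0.9909


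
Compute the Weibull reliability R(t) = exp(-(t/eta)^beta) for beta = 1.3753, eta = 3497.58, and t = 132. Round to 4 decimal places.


beta = 1.3753, eta = 3497.58, t = 132
t/eta = 132 / 3497.58 = 0.0377
(t/eta)^beta = 0.0377^1.3753 = 0.011
R(t) = exp(-0.011)
R(t) = 0.989

0.989


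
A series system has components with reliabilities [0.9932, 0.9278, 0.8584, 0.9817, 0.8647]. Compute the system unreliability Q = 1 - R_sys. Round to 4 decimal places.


Components: [0.9932, 0.9278, 0.8584, 0.9817, 0.8647]
After component 1: product = 0.9932
After component 2: product = 0.9215
After component 3: product = 0.791
After component 4: product = 0.7765
After component 5: product = 0.6715
R_sys = 0.6715
Q = 1 - 0.6715 = 0.3285

0.3285


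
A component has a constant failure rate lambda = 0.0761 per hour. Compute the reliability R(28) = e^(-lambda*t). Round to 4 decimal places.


lambda = 0.0761
t = 28
lambda * t = 2.1308
R(t) = e^(-2.1308)
R(t) = 0.1187

0.1187


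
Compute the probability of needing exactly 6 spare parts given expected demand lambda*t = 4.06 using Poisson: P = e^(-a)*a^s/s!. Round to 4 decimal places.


a = 4.06, s = 6
e^(-a) = e^(-4.06) = 0.0172
a^s = 4.06^6 = 4478.7436
s! = 720
P = 0.0172 * 4478.7436 / 720
P = 0.1073

0.1073


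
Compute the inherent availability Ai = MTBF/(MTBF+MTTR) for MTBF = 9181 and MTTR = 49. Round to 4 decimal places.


MTBF = 9181
MTTR = 49
MTBF + MTTR = 9230
Ai = 9181 / 9230
Ai = 0.9947

0.9947


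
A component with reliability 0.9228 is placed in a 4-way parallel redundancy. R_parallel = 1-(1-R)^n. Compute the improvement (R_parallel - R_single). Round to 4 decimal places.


R_single = 0.9228, n = 4
1 - R_single = 0.0772
(1 - R_single)^n = 0.0772^4 = 0.0
R_parallel = 1 - 0.0 = 1.0
Improvement = 1.0 - 0.9228
Improvement = 0.0772

0.0772


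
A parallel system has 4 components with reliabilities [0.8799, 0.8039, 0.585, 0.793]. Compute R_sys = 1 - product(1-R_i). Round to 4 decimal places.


Components: [0.8799, 0.8039, 0.585, 0.793]
(1 - 0.8799) = 0.1201, running product = 0.1201
(1 - 0.8039) = 0.1961, running product = 0.0236
(1 - 0.585) = 0.415, running product = 0.0098
(1 - 0.793) = 0.207, running product = 0.002
Product of (1-R_i) = 0.002
R_sys = 1 - 0.002 = 0.998

0.998


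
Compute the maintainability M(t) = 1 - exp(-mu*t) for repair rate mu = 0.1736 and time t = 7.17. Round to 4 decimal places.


mu = 0.1736, t = 7.17
mu * t = 0.1736 * 7.17 = 1.2447
exp(-1.2447) = 0.288
M(t) = 1 - 0.288
M(t) = 0.712

0.712


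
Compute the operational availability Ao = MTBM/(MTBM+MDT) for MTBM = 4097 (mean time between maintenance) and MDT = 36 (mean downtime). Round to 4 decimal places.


MTBM = 4097
MDT = 36
MTBM + MDT = 4133
Ao = 4097 / 4133
Ao = 0.9913

0.9913


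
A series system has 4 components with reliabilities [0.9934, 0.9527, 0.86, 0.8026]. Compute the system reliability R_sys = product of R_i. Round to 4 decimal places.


Components: [0.9934, 0.9527, 0.86, 0.8026]
After component 1 (R=0.9934): product = 0.9934
After component 2 (R=0.9527): product = 0.9464
After component 3 (R=0.86): product = 0.8139
After component 4 (R=0.8026): product = 0.6532
R_sys = 0.6532

0.6532


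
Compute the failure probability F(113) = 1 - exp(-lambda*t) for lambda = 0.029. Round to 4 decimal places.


lambda = 0.029, t = 113
lambda * t = 3.277
exp(-3.277) = 0.0377
F(t) = 1 - 0.0377
F(t) = 0.9623

0.9623


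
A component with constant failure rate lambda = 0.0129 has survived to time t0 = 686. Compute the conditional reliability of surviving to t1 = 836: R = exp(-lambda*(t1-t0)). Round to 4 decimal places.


lambda = 0.0129
t0 = 686, t1 = 836
t1 - t0 = 150
lambda * (t1-t0) = 0.0129 * 150 = 1.935
R = exp(-1.935)
R = 0.1444

0.1444


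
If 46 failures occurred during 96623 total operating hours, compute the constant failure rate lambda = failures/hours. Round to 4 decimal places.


failures = 46
total_hours = 96623
lambda = 46 / 96623
lambda = 0.0005

0.0005


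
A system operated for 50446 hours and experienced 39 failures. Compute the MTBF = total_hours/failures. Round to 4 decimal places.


total_hours = 50446
failures = 39
MTBF = 50446 / 39
MTBF = 1293.4872

1293.4872


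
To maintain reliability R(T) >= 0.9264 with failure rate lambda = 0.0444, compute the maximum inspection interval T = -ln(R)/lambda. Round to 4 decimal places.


R_target = 0.9264
lambda = 0.0444
-ln(0.9264) = 0.0764
T = 0.0764 / 0.0444
T = 1.7218

1.7218


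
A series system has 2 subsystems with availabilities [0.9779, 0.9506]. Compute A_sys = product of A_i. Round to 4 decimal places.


Subsystems: [0.9779, 0.9506]
After subsystem 1 (A=0.9779): product = 0.9779
After subsystem 2 (A=0.9506): product = 0.9296
A_sys = 0.9296

0.9296


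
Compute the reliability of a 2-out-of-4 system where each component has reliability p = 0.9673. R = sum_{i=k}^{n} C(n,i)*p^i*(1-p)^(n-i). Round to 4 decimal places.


k = 2, n = 4, p = 0.9673
i=2: C(4,2)=6 * 0.9673^2 * 0.0327^2 = 0.006
i=3: C(4,3)=4 * 0.9673^3 * 0.0327^1 = 0.1184
i=4: C(4,4)=1 * 0.9673^4 * 0.0327^0 = 0.8755
R = sum of terms = 0.9999

0.9999


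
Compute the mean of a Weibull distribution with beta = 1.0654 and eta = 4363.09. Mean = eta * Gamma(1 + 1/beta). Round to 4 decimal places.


beta = 1.0654, eta = 4363.09
1/beta = 0.9386
1 + 1/beta = 1.9386
Gamma(1.9386) = 0.9756
Mean = 4363.09 * 0.9756
Mean = 4256.5489

4256.5489


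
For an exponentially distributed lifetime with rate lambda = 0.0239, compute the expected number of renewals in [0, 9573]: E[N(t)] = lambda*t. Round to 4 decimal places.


lambda = 0.0239
t = 9573
E[N(t)] = lambda * t
E[N(t)] = 0.0239 * 9573
E[N(t)] = 228.7947

228.7947


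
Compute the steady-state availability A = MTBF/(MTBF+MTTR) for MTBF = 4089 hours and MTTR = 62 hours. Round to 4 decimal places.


MTBF = 4089
MTTR = 62
MTBF + MTTR = 4151
A = 4089 / 4151
A = 0.9851

0.9851


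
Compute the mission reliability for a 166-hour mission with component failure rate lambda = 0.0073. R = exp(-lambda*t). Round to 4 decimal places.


lambda = 0.0073
mission_time = 166
lambda * t = 0.0073 * 166 = 1.2118
R = exp(-1.2118)
R = 0.2977

0.2977


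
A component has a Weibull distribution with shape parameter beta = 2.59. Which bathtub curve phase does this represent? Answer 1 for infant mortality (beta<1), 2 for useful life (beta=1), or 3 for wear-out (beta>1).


beta = 2.59
Compare beta to 1:
beta < 1 => infant mortality (phase 1)
beta = 1 => useful life (phase 2)
beta > 1 => wear-out (phase 3)
Since beta = 2.59, this is wear-out (increasing failure rate)
Phase = 3

3


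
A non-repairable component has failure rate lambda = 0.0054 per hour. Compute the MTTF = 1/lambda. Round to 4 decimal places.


lambda = 0.0054
MTTF = 1 / 0.0054
MTTF = 185.1852

185.1852


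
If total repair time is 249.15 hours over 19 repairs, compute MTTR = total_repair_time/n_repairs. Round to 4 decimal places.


total_repair_time = 249.15
n_repairs = 19
MTTR = 249.15 / 19
MTTR = 13.1132

13.1132


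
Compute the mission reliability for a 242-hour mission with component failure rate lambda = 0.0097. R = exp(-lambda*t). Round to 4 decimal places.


lambda = 0.0097
mission_time = 242
lambda * t = 0.0097 * 242 = 2.3474
R = exp(-2.3474)
R = 0.0956

0.0956


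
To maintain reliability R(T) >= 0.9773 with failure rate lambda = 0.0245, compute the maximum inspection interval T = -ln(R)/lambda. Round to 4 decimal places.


R_target = 0.9773
lambda = 0.0245
-ln(0.9773) = 0.023
T = 0.023 / 0.0245
T = 0.9372

0.9372


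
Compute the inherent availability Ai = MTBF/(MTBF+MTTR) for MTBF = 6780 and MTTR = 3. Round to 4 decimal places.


MTBF = 6780
MTTR = 3
MTBF + MTTR = 6783
Ai = 6780 / 6783
Ai = 0.9996

0.9996


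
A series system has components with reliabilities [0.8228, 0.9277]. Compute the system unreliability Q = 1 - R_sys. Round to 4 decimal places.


Components: [0.8228, 0.9277]
After component 1: product = 0.8228
After component 2: product = 0.7633
R_sys = 0.7633
Q = 1 - 0.7633 = 0.2367

0.2367


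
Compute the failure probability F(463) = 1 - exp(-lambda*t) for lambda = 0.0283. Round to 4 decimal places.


lambda = 0.0283, t = 463
lambda * t = 13.1029
exp(-13.1029) = 0.0
F(t) = 1 - 0.0
F(t) = 1.0

1.0


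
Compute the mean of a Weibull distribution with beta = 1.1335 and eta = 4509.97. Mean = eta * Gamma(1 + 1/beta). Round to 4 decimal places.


beta = 1.1335, eta = 4509.97
1/beta = 0.8822
1 + 1/beta = 1.8822
Gamma(1.8822) = 0.9558
Mean = 4509.97 * 0.9558
Mean = 4310.6278

4310.6278


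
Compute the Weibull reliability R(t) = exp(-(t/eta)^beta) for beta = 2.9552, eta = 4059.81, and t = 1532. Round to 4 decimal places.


beta = 2.9552, eta = 4059.81, t = 1532
t/eta = 1532 / 4059.81 = 0.3774
(t/eta)^beta = 0.3774^2.9552 = 0.0561
R(t) = exp(-0.0561)
R(t) = 0.9454

0.9454


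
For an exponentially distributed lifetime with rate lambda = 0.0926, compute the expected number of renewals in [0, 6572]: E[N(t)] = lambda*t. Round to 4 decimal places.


lambda = 0.0926
t = 6572
E[N(t)] = lambda * t
E[N(t)] = 0.0926 * 6572
E[N(t)] = 608.5672

608.5672


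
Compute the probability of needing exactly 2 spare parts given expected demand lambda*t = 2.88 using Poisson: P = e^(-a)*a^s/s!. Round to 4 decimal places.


a = 2.88, s = 2
e^(-a) = e^(-2.88) = 0.0561
a^s = 2.88^2 = 8.2944
s! = 2
P = 0.0561 * 8.2944 / 2
P = 0.2328

0.2328


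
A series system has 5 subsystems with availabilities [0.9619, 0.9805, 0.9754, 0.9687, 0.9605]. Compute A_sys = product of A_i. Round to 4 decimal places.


Subsystems: [0.9619, 0.9805, 0.9754, 0.9687, 0.9605]
After subsystem 1 (A=0.9619): product = 0.9619
After subsystem 2 (A=0.9805): product = 0.9431
After subsystem 3 (A=0.9754): product = 0.9199
After subsystem 4 (A=0.9687): product = 0.8911
After subsystem 5 (A=0.9605): product = 0.8559
A_sys = 0.8559

0.8559


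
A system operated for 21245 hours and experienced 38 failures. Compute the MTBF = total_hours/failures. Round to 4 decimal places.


total_hours = 21245
failures = 38
MTBF = 21245 / 38
MTBF = 559.0789

559.0789


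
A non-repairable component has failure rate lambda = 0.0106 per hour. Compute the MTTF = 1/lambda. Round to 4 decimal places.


lambda = 0.0106
MTTF = 1 / 0.0106
MTTF = 94.3396

94.3396


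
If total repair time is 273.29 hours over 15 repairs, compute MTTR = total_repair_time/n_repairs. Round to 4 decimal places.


total_repair_time = 273.29
n_repairs = 15
MTTR = 273.29 / 15
MTTR = 18.2193

18.2193


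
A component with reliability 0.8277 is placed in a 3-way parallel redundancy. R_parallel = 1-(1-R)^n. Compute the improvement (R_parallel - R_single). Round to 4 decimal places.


R_single = 0.8277, n = 3
1 - R_single = 0.1723
(1 - R_single)^n = 0.1723^3 = 0.0051
R_parallel = 1 - 0.0051 = 0.9949
Improvement = 0.9949 - 0.8277
Improvement = 0.1672

0.1672


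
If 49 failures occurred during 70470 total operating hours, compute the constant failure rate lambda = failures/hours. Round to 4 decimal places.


failures = 49
total_hours = 70470
lambda = 49 / 70470
lambda = 0.0007

0.0007


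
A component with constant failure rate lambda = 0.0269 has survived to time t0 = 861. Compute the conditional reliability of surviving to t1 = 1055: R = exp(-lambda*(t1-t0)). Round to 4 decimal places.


lambda = 0.0269
t0 = 861, t1 = 1055
t1 - t0 = 194
lambda * (t1-t0) = 0.0269 * 194 = 5.2186
R = exp(-5.2186)
R = 0.0054

0.0054
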